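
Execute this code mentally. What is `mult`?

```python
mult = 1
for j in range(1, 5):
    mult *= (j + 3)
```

Let's trace through this code step by step.

Initialize: mult = 1
Entering loop: for j in range(1, 5):

After execution: mult = 840
840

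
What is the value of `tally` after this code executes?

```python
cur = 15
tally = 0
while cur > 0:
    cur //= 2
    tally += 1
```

Let's trace through this code step by step.

Initialize: cur = 15
Initialize: tally = 0
Entering loop: while cur > 0:

After execution: tally = 4
4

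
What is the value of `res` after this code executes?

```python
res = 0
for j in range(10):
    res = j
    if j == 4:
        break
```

Let's trace through this code step by step.

Initialize: res = 0
Entering loop: for j in range(10):

After execution: res = 4
4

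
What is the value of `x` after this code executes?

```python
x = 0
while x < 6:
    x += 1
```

Let's trace through this code step by step.

Initialize: x = 0
Entering loop: while x < 6:

After execution: x = 6
6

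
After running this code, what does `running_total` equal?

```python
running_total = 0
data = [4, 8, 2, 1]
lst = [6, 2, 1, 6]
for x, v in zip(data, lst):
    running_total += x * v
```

Let's trace through this code step by step.

Initialize: running_total = 0
Initialize: data = [4, 8, 2, 1]
Initialize: lst = [6, 2, 1, 6]
Entering loop: for x, v in zip(data, lst):

After execution: running_total = 48
48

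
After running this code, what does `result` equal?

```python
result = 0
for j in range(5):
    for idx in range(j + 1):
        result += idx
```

Let's trace through this code step by step.

Initialize: result = 0
Entering loop: for j in range(5):

After execution: result = 20
20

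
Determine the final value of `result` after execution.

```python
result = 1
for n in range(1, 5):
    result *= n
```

Let's trace through this code step by step.

Initialize: result = 1
Entering loop: for n in range(1, 5):

After execution: result = 24
24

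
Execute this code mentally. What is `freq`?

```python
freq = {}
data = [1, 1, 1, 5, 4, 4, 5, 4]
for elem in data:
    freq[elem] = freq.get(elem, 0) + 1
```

Let's trace through this code step by step.

Initialize: freq = {}
Initialize: data = [1, 1, 1, 5, 4, 4, 5, 4]
Entering loop: for elem in data:

After execution: freq = {1: 3, 5: 2, 4: 3}
{1: 3, 5: 2, 4: 3}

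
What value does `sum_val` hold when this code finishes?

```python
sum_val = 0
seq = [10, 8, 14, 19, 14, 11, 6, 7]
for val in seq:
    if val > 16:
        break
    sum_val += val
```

Let's trace through this code step by step.

Initialize: sum_val = 0
Initialize: seq = [10, 8, 14, 19, 14, 11, 6, 7]
Entering loop: for val in seq:

After execution: sum_val = 32
32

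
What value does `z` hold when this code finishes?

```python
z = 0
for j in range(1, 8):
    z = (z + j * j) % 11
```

Let's trace through this code step by step.

Initialize: z = 0
Entering loop: for j in range(1, 8):

After execution: z = 8
8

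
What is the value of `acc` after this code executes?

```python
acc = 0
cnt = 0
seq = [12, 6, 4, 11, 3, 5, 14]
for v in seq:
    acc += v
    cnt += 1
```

Let's trace through this code step by step.

Initialize: acc = 0
Initialize: cnt = 0
Initialize: seq = [12, 6, 4, 11, 3, 5, 14]
Entering loop: for v in seq:

After execution: acc = 55
55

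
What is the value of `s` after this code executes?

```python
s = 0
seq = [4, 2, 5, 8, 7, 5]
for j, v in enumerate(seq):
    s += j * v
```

Let's trace through this code step by step.

Initialize: s = 0
Initialize: seq = [4, 2, 5, 8, 7, 5]
Entering loop: for j, v in enumerate(seq):

After execution: s = 89
89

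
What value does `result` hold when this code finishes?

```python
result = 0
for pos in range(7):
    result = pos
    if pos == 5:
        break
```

Let's trace through this code step by step.

Initialize: result = 0
Entering loop: for pos in range(7):

After execution: result = 5
5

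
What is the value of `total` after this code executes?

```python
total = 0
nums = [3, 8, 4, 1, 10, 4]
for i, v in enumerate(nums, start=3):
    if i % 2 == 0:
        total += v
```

Let's trace through this code step by step.

Initialize: total = 0
Initialize: nums = [3, 8, 4, 1, 10, 4]
Entering loop: for i, v in enumerate(nums, start=3):

After execution: total = 13
13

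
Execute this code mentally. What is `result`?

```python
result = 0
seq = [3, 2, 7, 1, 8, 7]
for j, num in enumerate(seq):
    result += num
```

Let's trace through this code step by step.

Initialize: result = 0
Initialize: seq = [3, 2, 7, 1, 8, 7]
Entering loop: for j, num in enumerate(seq):

After execution: result = 28
28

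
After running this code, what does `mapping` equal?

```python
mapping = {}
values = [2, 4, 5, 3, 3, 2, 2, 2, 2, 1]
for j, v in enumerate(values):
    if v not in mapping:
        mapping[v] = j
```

Let's trace through this code step by step.

Initialize: mapping = {}
Initialize: values = [2, 4, 5, 3, 3, 2, 2, 2, 2, 1]
Entering loop: for j, v in enumerate(values):

After execution: mapping = {2: 0, 4: 1, 5: 2, 3: 3, 1: 9}
{2: 0, 4: 1, 5: 2, 3: 3, 1: 9}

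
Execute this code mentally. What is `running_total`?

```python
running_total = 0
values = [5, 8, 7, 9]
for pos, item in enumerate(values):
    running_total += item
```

Let's trace through this code step by step.

Initialize: running_total = 0
Initialize: values = [5, 8, 7, 9]
Entering loop: for pos, item in enumerate(values):

After execution: running_total = 29
29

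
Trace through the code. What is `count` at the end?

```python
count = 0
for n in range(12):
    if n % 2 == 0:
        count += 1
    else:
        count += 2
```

Let's trace through this code step by step.

Initialize: count = 0
Entering loop: for n in range(12):

After execution: count = 18
18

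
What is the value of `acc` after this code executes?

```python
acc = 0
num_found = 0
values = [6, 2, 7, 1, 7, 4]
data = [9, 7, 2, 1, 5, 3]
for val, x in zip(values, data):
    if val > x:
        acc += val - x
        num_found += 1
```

Let's trace through this code step by step.

Initialize: acc = 0
Initialize: num_found = 0
Initialize: values = [6, 2, 7, 1, 7, 4]
Initialize: data = [9, 7, 2, 1, 5, 3]
Entering loop: for val, x in zip(values, data):

After execution: acc = 8
8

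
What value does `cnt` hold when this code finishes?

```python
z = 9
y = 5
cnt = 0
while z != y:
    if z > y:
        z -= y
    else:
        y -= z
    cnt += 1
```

Let's trace through this code step by step.

Initialize: z = 9
Initialize: y = 5
Initialize: cnt = 0
Entering loop: while z != y:

After execution: cnt = 5
5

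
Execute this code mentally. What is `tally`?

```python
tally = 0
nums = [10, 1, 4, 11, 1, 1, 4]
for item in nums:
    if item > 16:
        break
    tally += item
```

Let's trace through this code step by step.

Initialize: tally = 0
Initialize: nums = [10, 1, 4, 11, 1, 1, 4]
Entering loop: for item in nums:

After execution: tally = 32
32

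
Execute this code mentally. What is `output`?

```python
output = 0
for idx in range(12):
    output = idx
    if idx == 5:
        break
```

Let's trace through this code step by step.

Initialize: output = 0
Entering loop: for idx in range(12):

After execution: output = 5
5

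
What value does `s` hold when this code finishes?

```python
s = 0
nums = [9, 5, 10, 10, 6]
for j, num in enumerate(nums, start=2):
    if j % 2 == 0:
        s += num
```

Let's trace through this code step by step.

Initialize: s = 0
Initialize: nums = [9, 5, 10, 10, 6]
Entering loop: for j, num in enumerate(nums, start=2):

After execution: s = 25
25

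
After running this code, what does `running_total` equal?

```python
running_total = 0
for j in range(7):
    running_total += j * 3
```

Let's trace through this code step by step.

Initialize: running_total = 0
Entering loop: for j in range(7):

After execution: running_total = 63
63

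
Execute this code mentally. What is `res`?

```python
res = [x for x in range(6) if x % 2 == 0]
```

Let's trace through this code step by step.

Initialize: res = [x for x in range(6) if x % 2 == 0]

After execution: res = [0, 2, 4]
[0, 2, 4]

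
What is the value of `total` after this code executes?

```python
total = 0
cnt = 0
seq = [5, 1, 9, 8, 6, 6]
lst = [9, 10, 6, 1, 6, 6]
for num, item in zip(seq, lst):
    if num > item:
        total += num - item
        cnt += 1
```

Let's trace through this code step by step.

Initialize: total = 0
Initialize: cnt = 0
Initialize: seq = [5, 1, 9, 8, 6, 6]
Initialize: lst = [9, 10, 6, 1, 6, 6]
Entering loop: for num, item in zip(seq, lst):

After execution: total = 10
10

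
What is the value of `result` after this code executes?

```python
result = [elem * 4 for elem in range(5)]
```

Let's trace through this code step by step.

Initialize: result = [elem * 4 for elem in range(5)]

After execution: result = [0, 4, 8, 12, 16]
[0, 4, 8, 12, 16]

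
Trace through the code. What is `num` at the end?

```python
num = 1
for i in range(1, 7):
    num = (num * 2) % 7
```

Let's trace through this code step by step.

Initialize: num = 1
Entering loop: for i in range(1, 7):

After execution: num = 1
1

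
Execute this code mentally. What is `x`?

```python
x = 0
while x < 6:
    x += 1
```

Let's trace through this code step by step.

Initialize: x = 0
Entering loop: while x < 6:

After execution: x = 6
6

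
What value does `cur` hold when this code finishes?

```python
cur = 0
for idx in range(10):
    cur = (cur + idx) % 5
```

Let's trace through this code step by step.

Initialize: cur = 0
Entering loop: for idx in range(10):

After execution: cur = 0
0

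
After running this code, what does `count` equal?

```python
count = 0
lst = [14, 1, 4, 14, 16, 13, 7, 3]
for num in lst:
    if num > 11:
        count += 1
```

Let's trace through this code step by step.

Initialize: count = 0
Initialize: lst = [14, 1, 4, 14, 16, 13, 7, 3]
Entering loop: for num in lst:

After execution: count = 4
4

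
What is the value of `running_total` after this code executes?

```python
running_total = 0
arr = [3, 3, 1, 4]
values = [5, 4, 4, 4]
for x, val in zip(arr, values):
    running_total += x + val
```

Let's trace through this code step by step.

Initialize: running_total = 0
Initialize: arr = [3, 3, 1, 4]
Initialize: values = [5, 4, 4, 4]
Entering loop: for x, val in zip(arr, values):

After execution: running_total = 28
28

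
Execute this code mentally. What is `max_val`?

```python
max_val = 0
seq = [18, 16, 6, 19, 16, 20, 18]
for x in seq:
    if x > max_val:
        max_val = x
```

Let's trace through this code step by step.

Initialize: max_val = 0
Initialize: seq = [18, 16, 6, 19, 16, 20, 18]
Entering loop: for x in seq:

After execution: max_val = 20
20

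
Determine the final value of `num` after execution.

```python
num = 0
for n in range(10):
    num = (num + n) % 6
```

Let's trace through this code step by step.

Initialize: num = 0
Entering loop: for n in range(10):

After execution: num = 3
3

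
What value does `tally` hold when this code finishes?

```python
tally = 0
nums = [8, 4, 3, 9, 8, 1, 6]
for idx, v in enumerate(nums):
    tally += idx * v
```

Let's trace through this code step by step.

Initialize: tally = 0
Initialize: nums = [8, 4, 3, 9, 8, 1, 6]
Entering loop: for idx, v in enumerate(nums):

After execution: tally = 110
110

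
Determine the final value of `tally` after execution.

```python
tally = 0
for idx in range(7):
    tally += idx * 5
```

Let's trace through this code step by step.

Initialize: tally = 0
Entering loop: for idx in range(7):

After execution: tally = 105
105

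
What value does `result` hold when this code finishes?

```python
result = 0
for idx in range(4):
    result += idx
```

Let's trace through this code step by step.

Initialize: result = 0
Entering loop: for idx in range(4):

After execution: result = 6
6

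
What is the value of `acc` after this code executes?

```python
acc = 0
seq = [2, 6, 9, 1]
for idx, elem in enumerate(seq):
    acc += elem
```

Let's trace through this code step by step.

Initialize: acc = 0
Initialize: seq = [2, 6, 9, 1]
Entering loop: for idx, elem in enumerate(seq):

After execution: acc = 18
18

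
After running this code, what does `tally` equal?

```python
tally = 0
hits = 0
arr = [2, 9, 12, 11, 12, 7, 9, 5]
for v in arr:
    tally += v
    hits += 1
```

Let's trace through this code step by step.

Initialize: tally = 0
Initialize: hits = 0
Initialize: arr = [2, 9, 12, 11, 12, 7, 9, 5]
Entering loop: for v in arr:

After execution: tally = 67
67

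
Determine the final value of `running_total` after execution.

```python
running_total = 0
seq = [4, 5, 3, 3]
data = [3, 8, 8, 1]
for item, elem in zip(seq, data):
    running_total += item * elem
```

Let's trace through this code step by step.

Initialize: running_total = 0
Initialize: seq = [4, 5, 3, 3]
Initialize: data = [3, 8, 8, 1]
Entering loop: for item, elem in zip(seq, data):

After execution: running_total = 79
79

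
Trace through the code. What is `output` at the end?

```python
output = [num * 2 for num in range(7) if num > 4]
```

Let's trace through this code step by step.

Initialize: output = [num * 2 for num in range(7) if num > 4]

After execution: output = [10, 12]
[10, 12]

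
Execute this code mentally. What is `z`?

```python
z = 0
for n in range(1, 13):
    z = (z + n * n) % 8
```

Let's trace through this code step by step.

Initialize: z = 0
Entering loop: for n in range(1, 13):

After execution: z = 2
2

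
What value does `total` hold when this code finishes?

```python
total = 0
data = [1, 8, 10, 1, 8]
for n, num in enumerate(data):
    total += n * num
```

Let's trace through this code step by step.

Initialize: total = 0
Initialize: data = [1, 8, 10, 1, 8]
Entering loop: for n, num in enumerate(data):

After execution: total = 63
63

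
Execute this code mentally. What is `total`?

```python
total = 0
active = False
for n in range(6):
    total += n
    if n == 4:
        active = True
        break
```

Let's trace through this code step by step.

Initialize: total = 0
Initialize: active = False
Entering loop: for n in range(6):

After execution: total = 10
10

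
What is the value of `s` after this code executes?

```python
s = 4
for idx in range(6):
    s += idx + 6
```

Let's trace through this code step by step.

Initialize: s = 4
Entering loop: for idx in range(6):

After execution: s = 55
55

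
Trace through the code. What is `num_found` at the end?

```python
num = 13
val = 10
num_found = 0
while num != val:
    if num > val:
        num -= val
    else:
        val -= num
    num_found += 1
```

Let's trace through this code step by step.

Initialize: num = 13
Initialize: val = 10
Initialize: num_found = 0
Entering loop: while num != val:

After execution: num_found = 6
6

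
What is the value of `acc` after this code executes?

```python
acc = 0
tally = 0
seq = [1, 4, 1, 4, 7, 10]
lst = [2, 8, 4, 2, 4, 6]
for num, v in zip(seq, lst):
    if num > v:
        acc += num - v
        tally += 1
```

Let's trace through this code step by step.

Initialize: acc = 0
Initialize: tally = 0
Initialize: seq = [1, 4, 1, 4, 7, 10]
Initialize: lst = [2, 8, 4, 2, 4, 6]
Entering loop: for num, v in zip(seq, lst):

After execution: acc = 9
9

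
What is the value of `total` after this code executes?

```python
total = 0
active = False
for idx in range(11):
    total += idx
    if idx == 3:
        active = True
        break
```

Let's trace through this code step by step.

Initialize: total = 0
Initialize: active = False
Entering loop: for idx in range(11):

After execution: total = 6
6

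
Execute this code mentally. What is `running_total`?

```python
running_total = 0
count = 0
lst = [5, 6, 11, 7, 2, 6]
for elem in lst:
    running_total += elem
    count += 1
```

Let's trace through this code step by step.

Initialize: running_total = 0
Initialize: count = 0
Initialize: lst = [5, 6, 11, 7, 2, 6]
Entering loop: for elem in lst:

After execution: running_total = 37
37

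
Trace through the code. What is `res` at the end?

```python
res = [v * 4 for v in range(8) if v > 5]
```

Let's trace through this code step by step.

Initialize: res = [v * 4 for v in range(8) if v > 5]

After execution: res = [24, 28]
[24, 28]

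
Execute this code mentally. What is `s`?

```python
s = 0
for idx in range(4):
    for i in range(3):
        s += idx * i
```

Let's trace through this code step by step.

Initialize: s = 0
Entering loop: for idx in range(4):

After execution: s = 18
18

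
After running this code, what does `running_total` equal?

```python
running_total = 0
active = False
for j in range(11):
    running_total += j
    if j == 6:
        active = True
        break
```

Let's trace through this code step by step.

Initialize: running_total = 0
Initialize: active = False
Entering loop: for j in range(11):

After execution: running_total = 21
21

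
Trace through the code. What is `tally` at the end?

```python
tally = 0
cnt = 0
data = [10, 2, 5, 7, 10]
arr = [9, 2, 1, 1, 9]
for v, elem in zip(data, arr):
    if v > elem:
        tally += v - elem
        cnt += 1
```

Let's trace through this code step by step.

Initialize: tally = 0
Initialize: cnt = 0
Initialize: data = [10, 2, 5, 7, 10]
Initialize: arr = [9, 2, 1, 1, 9]
Entering loop: for v, elem in zip(data, arr):

After execution: tally = 12
12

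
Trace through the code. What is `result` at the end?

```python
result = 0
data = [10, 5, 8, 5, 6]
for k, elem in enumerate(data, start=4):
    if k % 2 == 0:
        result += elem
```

Let's trace through this code step by step.

Initialize: result = 0
Initialize: data = [10, 5, 8, 5, 6]
Entering loop: for k, elem in enumerate(data, start=4):

After execution: result = 24
24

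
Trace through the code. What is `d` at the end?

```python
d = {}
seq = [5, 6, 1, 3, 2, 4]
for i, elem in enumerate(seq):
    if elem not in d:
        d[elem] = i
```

Let's trace through this code step by step.

Initialize: d = {}
Initialize: seq = [5, 6, 1, 3, 2, 4]
Entering loop: for i, elem in enumerate(seq):

After execution: d = {5: 0, 6: 1, 1: 2, 3: 3, 2: 4, 4: 5}
{5: 0, 6: 1, 1: 2, 3: 3, 2: 4, 4: 5}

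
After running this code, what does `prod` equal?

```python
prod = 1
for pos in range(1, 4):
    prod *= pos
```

Let's trace through this code step by step.

Initialize: prod = 1
Entering loop: for pos in range(1, 4):

After execution: prod = 6
6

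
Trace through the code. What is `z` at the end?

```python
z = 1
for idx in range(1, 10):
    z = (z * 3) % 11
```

Let's trace through this code step by step.

Initialize: z = 1
Entering loop: for idx in range(1, 10):

After execution: z = 4
4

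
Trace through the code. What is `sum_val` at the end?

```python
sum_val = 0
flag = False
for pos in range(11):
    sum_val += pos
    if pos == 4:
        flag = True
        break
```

Let's trace through this code step by step.

Initialize: sum_val = 0
Initialize: flag = False
Entering loop: for pos in range(11):

After execution: sum_val = 10
10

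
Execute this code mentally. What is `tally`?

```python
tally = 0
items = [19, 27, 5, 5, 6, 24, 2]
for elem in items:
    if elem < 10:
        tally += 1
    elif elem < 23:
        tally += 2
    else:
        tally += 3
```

Let's trace through this code step by step.

Initialize: tally = 0
Initialize: items = [19, 27, 5, 5, 6, 24, 2]
Entering loop: for elem in items:

After execution: tally = 12
12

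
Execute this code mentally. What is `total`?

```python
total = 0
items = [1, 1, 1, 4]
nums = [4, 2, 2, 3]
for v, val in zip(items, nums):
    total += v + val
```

Let's trace through this code step by step.

Initialize: total = 0
Initialize: items = [1, 1, 1, 4]
Initialize: nums = [4, 2, 2, 3]
Entering loop: for v, val in zip(items, nums):

After execution: total = 18
18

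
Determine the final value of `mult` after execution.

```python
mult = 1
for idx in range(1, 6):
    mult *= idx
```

Let's trace through this code step by step.

Initialize: mult = 1
Entering loop: for idx in range(1, 6):

After execution: mult = 120
120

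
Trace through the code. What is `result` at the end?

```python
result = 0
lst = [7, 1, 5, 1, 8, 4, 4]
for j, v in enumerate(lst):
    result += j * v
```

Let's trace through this code step by step.

Initialize: result = 0
Initialize: lst = [7, 1, 5, 1, 8, 4, 4]
Entering loop: for j, v in enumerate(lst):

After execution: result = 90
90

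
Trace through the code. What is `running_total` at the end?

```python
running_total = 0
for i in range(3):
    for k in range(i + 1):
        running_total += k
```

Let's trace through this code step by step.

Initialize: running_total = 0
Entering loop: for i in range(3):

After execution: running_total = 4
4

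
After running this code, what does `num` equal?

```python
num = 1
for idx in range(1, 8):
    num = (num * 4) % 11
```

Let's trace through this code step by step.

Initialize: num = 1
Entering loop: for idx in range(1, 8):

After execution: num = 5
5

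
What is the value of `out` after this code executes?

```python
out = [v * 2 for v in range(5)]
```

Let's trace through this code step by step.

Initialize: out = [v * 2 for v in range(5)]

After execution: out = [0, 2, 4, 6, 8]
[0, 2, 4, 6, 8]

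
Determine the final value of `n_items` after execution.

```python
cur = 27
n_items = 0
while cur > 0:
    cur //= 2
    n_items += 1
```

Let's trace through this code step by step.

Initialize: cur = 27
Initialize: n_items = 0
Entering loop: while cur > 0:

After execution: n_items = 5
5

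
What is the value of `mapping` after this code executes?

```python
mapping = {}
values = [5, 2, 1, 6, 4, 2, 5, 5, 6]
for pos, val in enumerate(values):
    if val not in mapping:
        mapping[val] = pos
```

Let's trace through this code step by step.

Initialize: mapping = {}
Initialize: values = [5, 2, 1, 6, 4, 2, 5, 5, 6]
Entering loop: for pos, val in enumerate(values):

After execution: mapping = {5: 0, 2: 1, 1: 2, 6: 3, 4: 4}
{5: 0, 2: 1, 1: 2, 6: 3, 4: 4}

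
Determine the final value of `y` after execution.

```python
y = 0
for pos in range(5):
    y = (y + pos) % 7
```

Let's trace through this code step by step.

Initialize: y = 0
Entering loop: for pos in range(5):

After execution: y = 3
3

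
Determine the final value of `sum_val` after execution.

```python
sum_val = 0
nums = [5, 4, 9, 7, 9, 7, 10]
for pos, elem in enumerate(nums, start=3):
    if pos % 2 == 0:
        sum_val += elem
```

Let's trace through this code step by step.

Initialize: sum_val = 0
Initialize: nums = [5, 4, 9, 7, 9, 7, 10]
Entering loop: for pos, elem in enumerate(nums, start=3):

After execution: sum_val = 18
18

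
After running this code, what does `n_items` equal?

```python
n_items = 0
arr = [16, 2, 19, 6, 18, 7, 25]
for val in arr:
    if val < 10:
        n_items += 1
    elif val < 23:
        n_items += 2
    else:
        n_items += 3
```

Let's trace through this code step by step.

Initialize: n_items = 0
Initialize: arr = [16, 2, 19, 6, 18, 7, 25]
Entering loop: for val in arr:

After execution: n_items = 12
12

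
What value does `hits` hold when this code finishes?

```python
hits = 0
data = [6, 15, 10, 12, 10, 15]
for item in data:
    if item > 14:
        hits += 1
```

Let's trace through this code step by step.

Initialize: hits = 0
Initialize: data = [6, 15, 10, 12, 10, 15]
Entering loop: for item in data:

After execution: hits = 2
2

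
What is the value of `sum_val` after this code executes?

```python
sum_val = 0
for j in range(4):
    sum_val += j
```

Let's trace through this code step by step.

Initialize: sum_val = 0
Entering loop: for j in range(4):

After execution: sum_val = 6
6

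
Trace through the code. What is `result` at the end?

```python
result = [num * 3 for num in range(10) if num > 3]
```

Let's trace through this code step by step.

Initialize: result = [num * 3 for num in range(10) if num > 3]

After execution: result = [12, 15, 18, 21, 24, 27]
[12, 15, 18, 21, 24, 27]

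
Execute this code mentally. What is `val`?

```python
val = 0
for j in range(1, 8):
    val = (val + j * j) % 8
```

Let's trace through this code step by step.

Initialize: val = 0
Entering loop: for j in range(1, 8):

After execution: val = 4
4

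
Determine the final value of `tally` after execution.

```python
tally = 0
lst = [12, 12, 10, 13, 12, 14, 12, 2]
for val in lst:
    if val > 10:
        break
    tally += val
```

Let's trace through this code step by step.

Initialize: tally = 0
Initialize: lst = [12, 12, 10, 13, 12, 14, 12, 2]
Entering loop: for val in lst:

After execution: tally = 0
0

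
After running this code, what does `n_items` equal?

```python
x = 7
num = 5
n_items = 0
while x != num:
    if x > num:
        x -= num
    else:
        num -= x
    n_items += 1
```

Let's trace through this code step by step.

Initialize: x = 7
Initialize: num = 5
Initialize: n_items = 0
Entering loop: while x != num:

After execution: n_items = 4
4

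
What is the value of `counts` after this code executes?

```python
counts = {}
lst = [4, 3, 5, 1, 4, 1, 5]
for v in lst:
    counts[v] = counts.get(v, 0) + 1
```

Let's trace through this code step by step.

Initialize: counts = {}
Initialize: lst = [4, 3, 5, 1, 4, 1, 5]
Entering loop: for v in lst:

After execution: counts = {4: 2, 3: 1, 5: 2, 1: 2}
{4: 2, 3: 1, 5: 2, 1: 2}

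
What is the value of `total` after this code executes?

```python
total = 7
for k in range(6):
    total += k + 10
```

Let's trace through this code step by step.

Initialize: total = 7
Entering loop: for k in range(6):

After execution: total = 82
82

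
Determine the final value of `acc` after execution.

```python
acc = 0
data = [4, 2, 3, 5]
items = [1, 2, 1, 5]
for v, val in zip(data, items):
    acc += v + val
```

Let's trace through this code step by step.

Initialize: acc = 0
Initialize: data = [4, 2, 3, 5]
Initialize: items = [1, 2, 1, 5]
Entering loop: for v, val in zip(data, items):

After execution: acc = 23
23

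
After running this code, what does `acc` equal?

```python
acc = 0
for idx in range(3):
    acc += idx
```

Let's trace through this code step by step.

Initialize: acc = 0
Entering loop: for idx in range(3):

After execution: acc = 3
3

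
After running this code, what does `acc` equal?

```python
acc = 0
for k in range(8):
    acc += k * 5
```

Let's trace through this code step by step.

Initialize: acc = 0
Entering loop: for k in range(8):

After execution: acc = 140
140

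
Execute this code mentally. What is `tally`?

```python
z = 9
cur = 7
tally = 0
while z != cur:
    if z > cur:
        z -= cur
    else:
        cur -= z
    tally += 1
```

Let's trace through this code step by step.

Initialize: z = 9
Initialize: cur = 7
Initialize: tally = 0
Entering loop: while z != cur:

After execution: tally = 5
5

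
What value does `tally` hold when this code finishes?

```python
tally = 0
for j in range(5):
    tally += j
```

Let's trace through this code step by step.

Initialize: tally = 0
Entering loop: for j in range(5):

After execution: tally = 10
10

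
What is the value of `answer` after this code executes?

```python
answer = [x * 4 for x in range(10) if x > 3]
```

Let's trace through this code step by step.

Initialize: answer = [x * 4 for x in range(10) if x > 3]

After execution: answer = [16, 20, 24, 28, 32, 36]
[16, 20, 24, 28, 32, 36]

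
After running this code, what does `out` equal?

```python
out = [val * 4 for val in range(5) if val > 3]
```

Let's trace through this code step by step.

Initialize: out = [val * 4 for val in range(5) if val > 3]

After execution: out = [16]
[16]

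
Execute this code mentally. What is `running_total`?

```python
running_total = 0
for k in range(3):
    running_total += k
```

Let's trace through this code step by step.

Initialize: running_total = 0
Entering loop: for k in range(3):

After execution: running_total = 3
3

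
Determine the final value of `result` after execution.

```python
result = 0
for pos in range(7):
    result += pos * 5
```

Let's trace through this code step by step.

Initialize: result = 0
Entering loop: for pos in range(7):

After execution: result = 105
105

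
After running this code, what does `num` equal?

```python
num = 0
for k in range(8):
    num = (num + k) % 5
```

Let's trace through this code step by step.

Initialize: num = 0
Entering loop: for k in range(8):

After execution: num = 3
3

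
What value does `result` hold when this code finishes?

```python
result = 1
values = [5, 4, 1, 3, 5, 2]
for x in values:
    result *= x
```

Let's trace through this code step by step.

Initialize: result = 1
Initialize: values = [5, 4, 1, 3, 5, 2]
Entering loop: for x in values:

After execution: result = 600
600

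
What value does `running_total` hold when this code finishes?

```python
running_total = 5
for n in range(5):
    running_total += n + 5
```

Let's trace through this code step by step.

Initialize: running_total = 5
Entering loop: for n in range(5):

After execution: running_total = 40
40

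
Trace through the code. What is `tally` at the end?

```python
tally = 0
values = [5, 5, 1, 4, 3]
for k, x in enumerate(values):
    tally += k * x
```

Let's trace through this code step by step.

Initialize: tally = 0
Initialize: values = [5, 5, 1, 4, 3]
Entering loop: for k, x in enumerate(values):

After execution: tally = 31
31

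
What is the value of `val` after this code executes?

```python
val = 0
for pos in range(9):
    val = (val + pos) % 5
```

Let's trace through this code step by step.

Initialize: val = 0
Entering loop: for pos in range(9):

After execution: val = 1
1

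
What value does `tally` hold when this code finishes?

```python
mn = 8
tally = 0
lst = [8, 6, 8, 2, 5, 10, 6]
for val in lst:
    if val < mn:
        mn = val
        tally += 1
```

Let's trace through this code step by step.

Initialize: mn = 8
Initialize: tally = 0
Initialize: lst = [8, 6, 8, 2, 5, 10, 6]
Entering loop: for val in lst:

After execution: tally = 2
2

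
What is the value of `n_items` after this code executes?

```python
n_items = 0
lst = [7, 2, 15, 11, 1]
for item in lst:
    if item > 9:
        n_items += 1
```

Let's trace through this code step by step.

Initialize: n_items = 0
Initialize: lst = [7, 2, 15, 11, 1]
Entering loop: for item in lst:

After execution: n_items = 2
2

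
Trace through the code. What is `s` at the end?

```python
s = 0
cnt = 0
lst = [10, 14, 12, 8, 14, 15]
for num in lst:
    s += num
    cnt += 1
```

Let's trace through this code step by step.

Initialize: s = 0
Initialize: cnt = 0
Initialize: lst = [10, 14, 12, 8, 14, 15]
Entering loop: for num in lst:

After execution: s = 73
73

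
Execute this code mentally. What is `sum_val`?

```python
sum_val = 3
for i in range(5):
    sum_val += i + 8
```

Let's trace through this code step by step.

Initialize: sum_val = 3
Entering loop: for i in range(5):

After execution: sum_val = 53
53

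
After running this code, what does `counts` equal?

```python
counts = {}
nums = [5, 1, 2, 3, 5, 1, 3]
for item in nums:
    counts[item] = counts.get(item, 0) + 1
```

Let's trace through this code step by step.

Initialize: counts = {}
Initialize: nums = [5, 1, 2, 3, 5, 1, 3]
Entering loop: for item in nums:

After execution: counts = {5: 2, 1: 2, 2: 1, 3: 2}
{5: 2, 1: 2, 2: 1, 3: 2}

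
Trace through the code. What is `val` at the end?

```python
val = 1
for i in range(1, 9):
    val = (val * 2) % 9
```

Let's trace through this code step by step.

Initialize: val = 1
Entering loop: for i in range(1, 9):

After execution: val = 4
4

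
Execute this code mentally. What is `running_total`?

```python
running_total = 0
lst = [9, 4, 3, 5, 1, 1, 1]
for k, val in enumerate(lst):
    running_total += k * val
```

Let's trace through this code step by step.

Initialize: running_total = 0
Initialize: lst = [9, 4, 3, 5, 1, 1, 1]
Entering loop: for k, val in enumerate(lst):

After execution: running_total = 40
40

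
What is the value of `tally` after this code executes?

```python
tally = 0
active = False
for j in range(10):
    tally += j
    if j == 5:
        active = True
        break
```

Let's trace through this code step by step.

Initialize: tally = 0
Initialize: active = False
Entering loop: for j in range(10):

After execution: tally = 15
15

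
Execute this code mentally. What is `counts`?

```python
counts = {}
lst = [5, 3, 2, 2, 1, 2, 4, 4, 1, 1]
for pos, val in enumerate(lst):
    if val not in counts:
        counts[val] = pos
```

Let's trace through this code step by step.

Initialize: counts = {}
Initialize: lst = [5, 3, 2, 2, 1, 2, 4, 4, 1, 1]
Entering loop: for pos, val in enumerate(lst):

After execution: counts = {5: 0, 3: 1, 2: 2, 1: 4, 4: 6}
{5: 0, 3: 1, 2: 2, 1: 4, 4: 6}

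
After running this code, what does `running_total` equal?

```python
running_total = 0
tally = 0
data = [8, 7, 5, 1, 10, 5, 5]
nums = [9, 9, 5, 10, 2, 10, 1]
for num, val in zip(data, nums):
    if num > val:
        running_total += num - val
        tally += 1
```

Let's trace through this code step by step.

Initialize: running_total = 0
Initialize: tally = 0
Initialize: data = [8, 7, 5, 1, 10, 5, 5]
Initialize: nums = [9, 9, 5, 10, 2, 10, 1]
Entering loop: for num, val in zip(data, nums):

After execution: running_total = 12
12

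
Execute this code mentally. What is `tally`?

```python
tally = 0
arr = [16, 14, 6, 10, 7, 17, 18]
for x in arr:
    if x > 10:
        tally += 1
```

Let's trace through this code step by step.

Initialize: tally = 0
Initialize: arr = [16, 14, 6, 10, 7, 17, 18]
Entering loop: for x in arr:

After execution: tally = 4
4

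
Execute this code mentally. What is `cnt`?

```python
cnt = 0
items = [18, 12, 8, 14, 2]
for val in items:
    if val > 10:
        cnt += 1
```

Let's trace through this code step by step.

Initialize: cnt = 0
Initialize: items = [18, 12, 8, 14, 2]
Entering loop: for val in items:

After execution: cnt = 3
3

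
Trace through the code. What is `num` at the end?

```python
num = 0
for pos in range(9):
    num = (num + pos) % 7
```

Let's trace through this code step by step.

Initialize: num = 0
Entering loop: for pos in range(9):

After execution: num = 1
1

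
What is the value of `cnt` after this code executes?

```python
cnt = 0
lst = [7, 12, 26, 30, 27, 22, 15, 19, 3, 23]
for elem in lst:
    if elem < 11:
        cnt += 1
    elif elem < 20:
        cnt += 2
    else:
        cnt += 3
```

Let's trace through this code step by step.

Initialize: cnt = 0
Initialize: lst = [7, 12, 26, 30, 27, 22, 15, 19, 3, 23]
Entering loop: for elem in lst:

After execution: cnt = 23
23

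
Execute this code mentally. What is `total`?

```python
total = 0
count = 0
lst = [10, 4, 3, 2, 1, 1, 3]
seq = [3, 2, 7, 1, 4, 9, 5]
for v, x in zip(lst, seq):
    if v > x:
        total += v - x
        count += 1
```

Let's trace through this code step by step.

Initialize: total = 0
Initialize: count = 0
Initialize: lst = [10, 4, 3, 2, 1, 1, 3]
Initialize: seq = [3, 2, 7, 1, 4, 9, 5]
Entering loop: for v, x in zip(lst, seq):

After execution: total = 10
10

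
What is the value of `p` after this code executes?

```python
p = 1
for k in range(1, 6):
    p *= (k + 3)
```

Let's trace through this code step by step.

Initialize: p = 1
Entering loop: for k in range(1, 6):

After execution: p = 6720
6720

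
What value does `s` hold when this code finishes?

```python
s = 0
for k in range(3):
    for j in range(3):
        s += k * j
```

Let's trace through this code step by step.

Initialize: s = 0
Entering loop: for k in range(3):

After execution: s = 9
9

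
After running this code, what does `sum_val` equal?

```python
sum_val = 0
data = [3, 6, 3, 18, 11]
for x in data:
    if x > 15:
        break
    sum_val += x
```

Let's trace through this code step by step.

Initialize: sum_val = 0
Initialize: data = [3, 6, 3, 18, 11]
Entering loop: for x in data:

After execution: sum_val = 12
12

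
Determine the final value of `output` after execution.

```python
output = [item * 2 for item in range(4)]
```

Let's trace through this code step by step.

Initialize: output = [item * 2 for item in range(4)]

After execution: output = [0, 2, 4, 6]
[0, 2, 4, 6]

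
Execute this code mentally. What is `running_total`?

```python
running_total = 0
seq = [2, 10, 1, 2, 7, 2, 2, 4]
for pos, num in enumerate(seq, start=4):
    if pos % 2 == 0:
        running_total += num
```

Let's trace through this code step by step.

Initialize: running_total = 0
Initialize: seq = [2, 10, 1, 2, 7, 2, 2, 4]
Entering loop: for pos, num in enumerate(seq, start=4):

After execution: running_total = 12
12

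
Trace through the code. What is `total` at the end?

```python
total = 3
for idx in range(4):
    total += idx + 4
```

Let's trace through this code step by step.

Initialize: total = 3
Entering loop: for idx in range(4):

After execution: total = 25
25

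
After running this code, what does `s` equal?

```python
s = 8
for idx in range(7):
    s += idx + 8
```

Let's trace through this code step by step.

Initialize: s = 8
Entering loop: for idx in range(7):

After execution: s = 85
85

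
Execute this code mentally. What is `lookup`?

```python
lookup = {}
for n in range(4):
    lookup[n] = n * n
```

Let's trace through this code step by step.

Initialize: lookup = {}
Entering loop: for n in range(4):

After execution: lookup = {0: 0, 1: 1, 2: 4, 3: 9}
{0: 0, 1: 1, 2: 4, 3: 9}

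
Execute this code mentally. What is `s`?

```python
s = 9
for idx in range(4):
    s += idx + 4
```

Let's trace through this code step by step.

Initialize: s = 9
Entering loop: for idx in range(4):

After execution: s = 31
31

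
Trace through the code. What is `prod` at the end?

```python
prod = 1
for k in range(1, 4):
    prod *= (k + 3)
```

Let's trace through this code step by step.

Initialize: prod = 1
Entering loop: for k in range(1, 4):

After execution: prod = 120
120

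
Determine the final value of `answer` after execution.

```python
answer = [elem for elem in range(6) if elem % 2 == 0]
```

Let's trace through this code step by step.

Initialize: answer = [elem for elem in range(6) if elem % 2 == 0]

After execution: answer = [0, 2, 4]
[0, 2, 4]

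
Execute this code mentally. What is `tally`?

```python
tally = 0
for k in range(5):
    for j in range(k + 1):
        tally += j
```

Let's trace through this code step by step.

Initialize: tally = 0
Entering loop: for k in range(5):

After execution: tally = 20
20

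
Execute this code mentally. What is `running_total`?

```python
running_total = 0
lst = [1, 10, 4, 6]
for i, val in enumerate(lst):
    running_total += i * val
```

Let's trace through this code step by step.

Initialize: running_total = 0
Initialize: lst = [1, 10, 4, 6]
Entering loop: for i, val in enumerate(lst):

After execution: running_total = 36
36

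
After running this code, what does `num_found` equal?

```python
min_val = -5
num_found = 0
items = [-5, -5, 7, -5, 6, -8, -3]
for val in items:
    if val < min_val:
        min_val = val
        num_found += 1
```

Let's trace through this code step by step.

Initialize: min_val = -5
Initialize: num_found = 0
Initialize: items = [-5, -5, 7, -5, 6, -8, -3]
Entering loop: for val in items:

After execution: num_found = 1
1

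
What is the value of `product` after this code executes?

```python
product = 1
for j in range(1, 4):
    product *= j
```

Let's trace through this code step by step.

Initialize: product = 1
Entering loop: for j in range(1, 4):

After execution: product = 6
6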